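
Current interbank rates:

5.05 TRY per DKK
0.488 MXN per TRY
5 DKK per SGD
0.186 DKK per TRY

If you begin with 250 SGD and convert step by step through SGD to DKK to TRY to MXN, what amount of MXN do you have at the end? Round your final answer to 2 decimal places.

250 SGD × 5 = 1250 DKK
1250 DKK × 5.05 = 6312.5 TRY
6312.5 TRY × 0.488 = 3080.5 MXN

3080.50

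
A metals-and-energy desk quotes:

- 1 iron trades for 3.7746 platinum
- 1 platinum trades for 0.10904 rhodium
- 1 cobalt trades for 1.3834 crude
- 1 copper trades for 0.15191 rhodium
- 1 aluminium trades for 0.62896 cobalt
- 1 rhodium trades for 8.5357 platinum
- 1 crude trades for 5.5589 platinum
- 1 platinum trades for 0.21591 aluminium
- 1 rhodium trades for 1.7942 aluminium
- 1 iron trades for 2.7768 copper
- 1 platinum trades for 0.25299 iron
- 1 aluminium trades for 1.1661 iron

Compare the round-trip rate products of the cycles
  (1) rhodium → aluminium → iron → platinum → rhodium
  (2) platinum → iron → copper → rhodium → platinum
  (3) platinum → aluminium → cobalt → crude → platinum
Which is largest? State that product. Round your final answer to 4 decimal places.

(1) 1.7942 × 1.1661 × 3.7746 × 0.10904 = 0.86112
(2) 0.25299 × 2.7768 × 0.15191 × 8.5357 = 0.91091
(3) 0.21591 × 0.62896 × 1.3834 × 5.5589 = 1.04432
Highest is cycle (3) at 1.0443 (>1, arbitrage).

1.0443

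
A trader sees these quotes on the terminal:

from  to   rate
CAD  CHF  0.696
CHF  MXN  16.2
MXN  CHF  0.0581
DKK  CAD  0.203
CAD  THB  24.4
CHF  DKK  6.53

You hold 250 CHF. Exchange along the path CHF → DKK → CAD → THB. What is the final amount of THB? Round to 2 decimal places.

250 CHF × 6.53 = 1632.5 DKK
1632.5 DKK × 0.203 = 331.3975 CAD
331.3975 CAD × 24.4 = 8086.099 THB

8086.10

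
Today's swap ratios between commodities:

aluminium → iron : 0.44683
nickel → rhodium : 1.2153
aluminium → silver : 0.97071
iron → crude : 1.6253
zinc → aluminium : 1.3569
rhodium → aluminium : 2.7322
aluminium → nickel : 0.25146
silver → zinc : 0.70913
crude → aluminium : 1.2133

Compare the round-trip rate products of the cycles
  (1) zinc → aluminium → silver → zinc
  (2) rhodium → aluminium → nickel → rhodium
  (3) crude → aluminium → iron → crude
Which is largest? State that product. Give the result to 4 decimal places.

(1) 1.3569 × 0.97071 × 0.70913 = 0.93404
(2) 2.7322 × 0.25146 × 1.2153 = 0.83496
(3) 1.2133 × 0.44683 × 1.6253 = 0.88114
Highest is cycle (1) at 0.9340 (≤1, no arbitrage).

0.9340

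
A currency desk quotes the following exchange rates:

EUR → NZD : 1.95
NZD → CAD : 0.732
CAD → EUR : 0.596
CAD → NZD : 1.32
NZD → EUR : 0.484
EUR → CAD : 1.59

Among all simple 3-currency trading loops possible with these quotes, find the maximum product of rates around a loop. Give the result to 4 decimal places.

1.0158

NZD→EUR→CAD→NZD: 0.484 × 1.59 × 1.32 = 1.01582
NZD→CAD→EUR→NZD: 0.732 × 0.596 × 1.95 = 0.85073
Maximum is NZD→EUR→CAD→NZD at 1.0158; arbitrage exists.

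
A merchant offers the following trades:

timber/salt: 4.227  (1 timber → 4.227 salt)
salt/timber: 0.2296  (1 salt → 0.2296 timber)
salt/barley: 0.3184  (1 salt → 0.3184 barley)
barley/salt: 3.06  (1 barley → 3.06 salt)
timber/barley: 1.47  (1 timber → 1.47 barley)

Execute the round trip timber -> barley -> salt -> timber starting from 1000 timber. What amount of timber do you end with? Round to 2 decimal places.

1032.79

1000 timber × 1.47 = 1470 barley
1470 barley × 3.06 = 4498.2 salt
4498.2 salt × 0.2296 = 1032.78672 timber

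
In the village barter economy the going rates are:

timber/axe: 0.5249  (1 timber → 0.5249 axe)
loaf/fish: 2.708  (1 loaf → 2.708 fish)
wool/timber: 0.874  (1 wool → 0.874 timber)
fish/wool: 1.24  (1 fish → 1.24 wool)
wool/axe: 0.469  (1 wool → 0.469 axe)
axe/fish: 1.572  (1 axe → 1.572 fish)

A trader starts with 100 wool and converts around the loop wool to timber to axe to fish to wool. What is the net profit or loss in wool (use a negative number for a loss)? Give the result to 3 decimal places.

100 wool × 0.874 = 87.4 timber
87.4 timber × 0.5249 = 45.87626 axe
45.87626 axe × 1.572 = 72.11748072 fish
72.11748072 fish × 1.24 = 89.4256760928 wool
Net change: 89.4256760928 − 100 = -10.5743239072 wool

-10.574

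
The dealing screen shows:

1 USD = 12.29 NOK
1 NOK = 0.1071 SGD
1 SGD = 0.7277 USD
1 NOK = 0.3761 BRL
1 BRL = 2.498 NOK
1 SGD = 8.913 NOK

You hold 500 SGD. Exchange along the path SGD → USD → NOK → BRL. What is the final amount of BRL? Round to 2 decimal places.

1681.81

500 SGD × 0.7277 = 363.85 USD
363.85 USD × 12.29 = 4471.7165 NOK
4471.7165 NOK × 0.3761 = 1681.81257565 BRL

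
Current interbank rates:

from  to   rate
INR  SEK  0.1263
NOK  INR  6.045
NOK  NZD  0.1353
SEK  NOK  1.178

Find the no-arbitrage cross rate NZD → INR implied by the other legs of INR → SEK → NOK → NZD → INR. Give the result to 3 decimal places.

49.677

Known legs of the cycle: 0.1263 × 1.178 × 0.1353 = 0.02013012342
For no arbitrage the full-cycle product must be 1, so the missing rate is 1 / 0.02013012342 ≈ 49.67679.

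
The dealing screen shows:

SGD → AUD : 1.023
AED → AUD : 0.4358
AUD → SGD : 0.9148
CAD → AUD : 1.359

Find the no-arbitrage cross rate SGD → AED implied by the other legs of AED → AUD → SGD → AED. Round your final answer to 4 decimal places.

Known legs of the cycle: 0.4358 × 0.9148 = 0.39866984
For no arbitrage the full-cycle product must be 1, so the missing rate is 1 / 0.39866984 ≈ 2.508341.

2.5083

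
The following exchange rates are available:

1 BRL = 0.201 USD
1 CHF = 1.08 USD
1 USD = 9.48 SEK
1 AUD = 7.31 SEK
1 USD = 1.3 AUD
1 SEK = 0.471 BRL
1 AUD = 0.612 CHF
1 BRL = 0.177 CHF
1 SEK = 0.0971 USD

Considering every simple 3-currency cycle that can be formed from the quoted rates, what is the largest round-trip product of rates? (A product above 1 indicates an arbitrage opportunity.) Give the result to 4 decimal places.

SEK→USD→AUD→SEK: 0.0971 × 1.3 × 7.31 = 0.92274
SEK→BRL→USD→SEK: 0.471 × 0.201 × 9.48 = 0.89748
CHF→USD→AUD→CHF: 1.08 × 1.3 × 0.612 = 0.85925
Maximum is SEK→USD→AUD→SEK at 0.9227; no arbitrage — every cycle loses value.

0.9227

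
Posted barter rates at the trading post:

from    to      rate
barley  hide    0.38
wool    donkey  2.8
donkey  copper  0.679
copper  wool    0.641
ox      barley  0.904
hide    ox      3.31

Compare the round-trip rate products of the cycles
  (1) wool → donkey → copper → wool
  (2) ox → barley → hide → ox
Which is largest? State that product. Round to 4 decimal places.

1.2187

(1) 2.8 × 0.679 × 0.641 = 1.21867
(2) 0.904 × 0.38 × 3.31 = 1.13705
Highest is cycle (1) at 1.2187 (>1, arbitrage).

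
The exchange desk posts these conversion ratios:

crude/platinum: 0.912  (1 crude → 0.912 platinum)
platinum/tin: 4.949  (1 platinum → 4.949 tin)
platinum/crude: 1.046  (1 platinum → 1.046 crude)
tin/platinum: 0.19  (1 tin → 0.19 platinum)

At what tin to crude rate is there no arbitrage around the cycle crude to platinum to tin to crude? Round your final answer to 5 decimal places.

Known legs of the cycle: 0.912 × 4.949 = 4.513488
For no arbitrage the full-cycle product must be 1, so the missing rate is 1 / 4.513488 ≈ 0.2215581.

0.22156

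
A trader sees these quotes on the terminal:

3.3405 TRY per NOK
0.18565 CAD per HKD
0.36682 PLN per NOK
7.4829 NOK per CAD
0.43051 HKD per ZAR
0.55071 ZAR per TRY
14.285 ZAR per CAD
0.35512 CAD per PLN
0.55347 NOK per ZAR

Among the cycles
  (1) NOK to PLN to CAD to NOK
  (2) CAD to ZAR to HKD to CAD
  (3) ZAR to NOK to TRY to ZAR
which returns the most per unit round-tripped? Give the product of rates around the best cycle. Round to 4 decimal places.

(1) 0.36682 × 0.35512 × 7.4829 = 0.97476
(2) 14.285 × 0.43051 × 0.18565 = 1.14172
(3) 0.55347 × 3.3405 × 0.55071 = 1.01819
Highest is cycle (2) at 1.1417 (>1, arbitrage).

1.1417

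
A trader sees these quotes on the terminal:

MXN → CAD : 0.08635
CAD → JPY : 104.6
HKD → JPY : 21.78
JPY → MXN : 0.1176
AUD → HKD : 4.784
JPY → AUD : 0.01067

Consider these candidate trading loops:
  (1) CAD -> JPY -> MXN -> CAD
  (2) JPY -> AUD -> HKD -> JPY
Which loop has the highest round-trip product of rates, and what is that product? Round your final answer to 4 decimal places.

(1) 104.6 × 0.1176 × 0.08635 = 1.06219
(2) 0.01067 × 4.784 × 21.78 = 1.11177
Highest is cycle (2) at 1.1118 (>1, arbitrage).

1.1118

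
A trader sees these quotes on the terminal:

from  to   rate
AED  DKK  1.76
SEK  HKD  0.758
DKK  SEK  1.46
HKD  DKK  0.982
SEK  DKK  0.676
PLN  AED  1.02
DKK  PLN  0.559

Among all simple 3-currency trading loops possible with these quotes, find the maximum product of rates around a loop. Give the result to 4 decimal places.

HKD→DKK→SEK→HKD: 0.982 × 1.46 × 0.758 = 1.08676
PLN→AED→DKK→PLN: 1.02 × 1.76 × 0.559 = 1.00352
Maximum is HKD→DKK→SEK→HKD at 1.0868; arbitrage exists.

1.0868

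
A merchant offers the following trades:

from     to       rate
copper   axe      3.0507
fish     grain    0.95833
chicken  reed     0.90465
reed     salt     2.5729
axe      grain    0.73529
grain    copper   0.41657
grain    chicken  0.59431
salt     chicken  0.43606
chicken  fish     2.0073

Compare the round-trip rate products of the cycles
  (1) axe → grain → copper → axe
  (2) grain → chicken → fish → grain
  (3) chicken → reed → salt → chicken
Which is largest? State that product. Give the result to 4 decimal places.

1.1432

(1) 0.73529 × 0.41657 × 3.0507 = 0.93443
(2) 0.59431 × 2.0073 × 0.95833 = 1.14325
(3) 0.90465 × 2.5729 × 0.43606 = 1.01496
Highest is cycle (2) at 1.1432 (>1, arbitrage).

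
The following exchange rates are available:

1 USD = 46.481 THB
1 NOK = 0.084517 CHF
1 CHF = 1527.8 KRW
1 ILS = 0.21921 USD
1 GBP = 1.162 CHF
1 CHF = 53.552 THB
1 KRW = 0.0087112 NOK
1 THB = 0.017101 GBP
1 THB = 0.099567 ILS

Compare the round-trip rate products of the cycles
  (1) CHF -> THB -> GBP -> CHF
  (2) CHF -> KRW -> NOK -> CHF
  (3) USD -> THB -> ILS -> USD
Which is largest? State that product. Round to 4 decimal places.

(1) 53.552 × 0.017101 × 1.162 = 1.06415
(2) 1527.8 × 0.0087112 × 0.084517 = 1.12483
(3) 46.481 × 0.099567 × 0.21921 = 1.01450
Highest is cycle (2) at 1.1248 (>1, arbitrage).

1.1248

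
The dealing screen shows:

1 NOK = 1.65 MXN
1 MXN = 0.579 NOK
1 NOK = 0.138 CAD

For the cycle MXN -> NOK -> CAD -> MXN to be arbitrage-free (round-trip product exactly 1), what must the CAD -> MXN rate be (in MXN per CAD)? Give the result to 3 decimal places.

12.515

Known legs of the cycle: 0.579 × 0.138 = 0.079902
For no arbitrage the full-cycle product must be 1, so the missing rate is 1 / 0.079902 ≈ 12.51533.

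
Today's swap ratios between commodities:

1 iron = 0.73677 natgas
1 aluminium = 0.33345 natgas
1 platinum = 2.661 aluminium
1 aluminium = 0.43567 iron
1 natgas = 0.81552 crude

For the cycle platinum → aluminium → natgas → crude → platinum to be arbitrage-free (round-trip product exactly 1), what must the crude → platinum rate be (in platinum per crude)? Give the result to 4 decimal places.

Known legs of the cycle: 2.661 × 0.33345 × 0.81552 = 0.723619418184
For no arbitrage the full-cycle product must be 1, so the missing rate is 1 / 0.723619418184 ≈ 1.381942.

1.3819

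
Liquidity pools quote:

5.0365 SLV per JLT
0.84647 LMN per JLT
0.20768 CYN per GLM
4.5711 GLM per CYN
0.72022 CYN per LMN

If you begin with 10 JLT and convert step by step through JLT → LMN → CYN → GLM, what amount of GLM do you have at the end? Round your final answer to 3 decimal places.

27.867

10 JLT × 0.84647 = 8.4647 LMN
8.4647 LMN × 0.72022 = 6.096446234 CYN
6.096446234 CYN × 4.5711 = 27.8674653802374 GLM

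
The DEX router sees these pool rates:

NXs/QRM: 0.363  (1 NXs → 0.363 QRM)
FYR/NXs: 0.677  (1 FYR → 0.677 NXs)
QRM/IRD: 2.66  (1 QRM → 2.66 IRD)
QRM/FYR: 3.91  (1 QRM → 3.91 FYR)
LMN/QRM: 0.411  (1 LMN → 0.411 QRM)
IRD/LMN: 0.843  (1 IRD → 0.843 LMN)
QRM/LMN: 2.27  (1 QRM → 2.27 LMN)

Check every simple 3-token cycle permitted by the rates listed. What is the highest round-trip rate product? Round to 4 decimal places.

0.9609

FYR→NXs→QRM→FYR: 0.677 × 0.363 × 3.91 = 0.96089
IRD→LMN→QRM→IRD: 0.843 × 0.411 × 2.66 = 0.92162
Maximum is FYR→NXs→QRM→FYR at 0.9609; no arbitrage — every cycle loses value.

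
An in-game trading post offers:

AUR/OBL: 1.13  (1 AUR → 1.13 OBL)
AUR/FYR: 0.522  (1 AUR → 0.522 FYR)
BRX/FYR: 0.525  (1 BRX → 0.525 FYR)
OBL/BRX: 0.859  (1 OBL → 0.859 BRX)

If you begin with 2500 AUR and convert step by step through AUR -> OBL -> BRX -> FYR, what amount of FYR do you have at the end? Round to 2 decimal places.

1274.00

2500 AUR × 1.13 = 2825 OBL
2825 OBL × 0.859 = 2426.675 BRX
2426.675 BRX × 0.525 = 1274.004375 FYR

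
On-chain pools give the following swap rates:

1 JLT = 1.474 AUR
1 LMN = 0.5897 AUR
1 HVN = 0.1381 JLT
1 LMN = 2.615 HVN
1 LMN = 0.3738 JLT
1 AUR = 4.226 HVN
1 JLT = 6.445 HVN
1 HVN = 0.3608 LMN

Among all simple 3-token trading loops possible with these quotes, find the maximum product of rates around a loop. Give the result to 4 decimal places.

0.8991

LMN→AUR→HVN→LMN: 0.5897 × 4.226 × 0.3608 = 0.89914
LMN→JLT→HVN→LMN: 0.3738 × 6.445 × 0.3608 = 0.86922
AUR→HVN→JLT→AUR: 4.226 × 0.1381 × 1.474 = 0.86024
Maximum is LMN→AUR→HVN→LMN at 0.8991; no arbitrage — every cycle loses value.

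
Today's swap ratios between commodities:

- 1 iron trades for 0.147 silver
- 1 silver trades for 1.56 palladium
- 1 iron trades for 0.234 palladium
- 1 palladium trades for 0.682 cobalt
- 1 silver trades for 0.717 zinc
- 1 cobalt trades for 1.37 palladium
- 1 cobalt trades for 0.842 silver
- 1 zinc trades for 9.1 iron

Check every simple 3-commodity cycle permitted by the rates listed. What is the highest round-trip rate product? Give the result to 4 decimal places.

0.9591

zinc→iron→silver→zinc: 9.1 × 0.147 × 0.717 = 0.95913
cobalt→silver→palladium→cobalt: 0.842 × 1.56 × 0.682 = 0.89582
Maximum is zinc→iron→silver→zinc at 0.9591; no arbitrage — every cycle loses value.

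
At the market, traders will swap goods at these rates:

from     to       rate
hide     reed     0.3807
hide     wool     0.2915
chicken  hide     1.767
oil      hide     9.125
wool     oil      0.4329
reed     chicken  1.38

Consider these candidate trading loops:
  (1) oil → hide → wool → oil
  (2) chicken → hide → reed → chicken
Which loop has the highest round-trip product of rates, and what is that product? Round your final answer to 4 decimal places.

(1) 9.125 × 0.2915 × 0.4329 = 1.15149
(2) 1.767 × 0.3807 × 1.38 = 0.92832
Highest is cycle (1) at 1.1515 (>1, arbitrage).

1.1515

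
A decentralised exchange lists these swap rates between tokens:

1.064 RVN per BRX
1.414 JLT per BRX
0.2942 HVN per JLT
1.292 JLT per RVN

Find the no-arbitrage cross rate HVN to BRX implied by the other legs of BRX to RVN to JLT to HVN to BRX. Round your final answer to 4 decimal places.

Known legs of the cycle: 1.064 × 1.292 × 0.2942 = 0.4044332096
For no arbitrage the full-cycle product must be 1, so the missing rate is 1 / 0.4044332096 ≈ 2.472596.

2.4726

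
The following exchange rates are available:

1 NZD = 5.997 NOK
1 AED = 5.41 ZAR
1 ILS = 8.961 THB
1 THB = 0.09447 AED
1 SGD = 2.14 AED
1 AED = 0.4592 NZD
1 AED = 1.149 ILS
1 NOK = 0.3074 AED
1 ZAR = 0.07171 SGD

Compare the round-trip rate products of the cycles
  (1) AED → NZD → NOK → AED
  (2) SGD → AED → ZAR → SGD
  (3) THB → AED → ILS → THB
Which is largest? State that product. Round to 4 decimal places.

(1) 0.4592 × 5.997 × 0.3074 = 0.84653
(2) 2.14 × 5.41 × 0.07171 = 0.83022
(3) 0.09447 × 1.149 × 8.961 = 0.97268
Highest is cycle (3) at 0.9727 (≤1, no arbitrage).

0.9727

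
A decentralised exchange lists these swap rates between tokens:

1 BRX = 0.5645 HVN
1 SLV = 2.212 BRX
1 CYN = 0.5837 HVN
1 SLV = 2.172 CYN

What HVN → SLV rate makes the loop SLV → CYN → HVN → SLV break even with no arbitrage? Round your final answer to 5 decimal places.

0.78877

Known legs of the cycle: 2.172 × 0.5837 = 1.2677964
For no arbitrage the full-cycle product must be 1, so the missing rate is 1 / 1.2677964 ≈ 0.7887702.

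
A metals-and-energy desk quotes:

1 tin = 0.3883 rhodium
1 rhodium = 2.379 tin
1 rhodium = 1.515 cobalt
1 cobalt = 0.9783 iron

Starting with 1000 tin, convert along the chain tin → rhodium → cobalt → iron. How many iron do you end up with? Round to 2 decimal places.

575.51

1000 tin × 0.3883 = 388.3 rhodium
388.3 rhodium × 1.515 = 588.2745 cobalt
588.2745 cobalt × 0.9783 = 575.50894335 iron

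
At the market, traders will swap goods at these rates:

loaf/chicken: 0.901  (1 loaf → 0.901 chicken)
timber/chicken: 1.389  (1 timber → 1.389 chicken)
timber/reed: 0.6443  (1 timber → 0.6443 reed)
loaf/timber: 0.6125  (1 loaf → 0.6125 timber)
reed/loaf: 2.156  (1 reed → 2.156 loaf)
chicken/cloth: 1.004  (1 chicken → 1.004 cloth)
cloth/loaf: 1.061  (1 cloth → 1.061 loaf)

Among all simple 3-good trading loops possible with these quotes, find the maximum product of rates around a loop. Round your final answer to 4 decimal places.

0.9598

chicken→cloth→loaf→chicken: 1.004 × 1.061 × 0.901 = 0.95978
timber→reed→loaf→timber: 0.6443 × 2.156 × 0.6125 = 0.85083
Maximum is chicken→cloth→loaf→chicken at 0.9598; no arbitrage — every cycle loses value.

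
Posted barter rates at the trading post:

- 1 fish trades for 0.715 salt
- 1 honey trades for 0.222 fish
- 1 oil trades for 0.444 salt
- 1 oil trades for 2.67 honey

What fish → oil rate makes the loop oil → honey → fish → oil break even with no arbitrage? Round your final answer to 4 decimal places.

1.6871

Known legs of the cycle: 2.67 × 0.222 = 0.59274
For no arbitrage the full-cycle product must be 1, so the missing rate is 1 / 0.59274 ≈ 1.687080.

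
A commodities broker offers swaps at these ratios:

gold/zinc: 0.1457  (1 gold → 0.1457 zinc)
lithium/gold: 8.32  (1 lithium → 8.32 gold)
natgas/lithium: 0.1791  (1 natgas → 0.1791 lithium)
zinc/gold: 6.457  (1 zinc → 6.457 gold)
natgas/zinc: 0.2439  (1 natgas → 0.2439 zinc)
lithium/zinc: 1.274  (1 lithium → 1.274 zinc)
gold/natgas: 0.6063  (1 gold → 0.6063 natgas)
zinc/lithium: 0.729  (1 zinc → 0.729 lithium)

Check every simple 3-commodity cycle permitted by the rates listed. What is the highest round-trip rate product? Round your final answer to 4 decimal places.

zinc→gold→natgas→zinc: 6.457 × 0.6063 × 0.2439 = 0.95484
gold→natgas→lithium→gold: 0.6063 × 0.1791 × 8.32 = 0.90345
zinc→lithium→gold→zinc: 0.729 × 8.32 × 0.1457 = 0.88371
Maximum is zinc→gold→natgas→zinc at 0.9548; no arbitrage — every cycle loses value.

0.9548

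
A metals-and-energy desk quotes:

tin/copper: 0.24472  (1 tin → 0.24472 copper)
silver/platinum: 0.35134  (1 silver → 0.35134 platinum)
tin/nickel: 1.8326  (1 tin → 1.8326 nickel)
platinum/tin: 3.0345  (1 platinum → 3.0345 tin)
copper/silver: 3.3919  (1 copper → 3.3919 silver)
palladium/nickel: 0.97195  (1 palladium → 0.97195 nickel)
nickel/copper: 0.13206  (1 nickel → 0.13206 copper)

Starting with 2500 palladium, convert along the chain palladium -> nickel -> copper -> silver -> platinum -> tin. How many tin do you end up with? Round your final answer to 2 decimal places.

1160.41

2500 palladium × 0.97195 = 2429.875 nickel
2429.875 nickel × 0.13206 = 320.8892925 copper
320.8892925 copper × 3.3919 = 1088.42439123075 silver
1088.42439123075 silver × 0.35134 = 382.407025615011705 platinum
382.407025615011705 platinum × 3.0345 = 1160.4141192287530188225 tin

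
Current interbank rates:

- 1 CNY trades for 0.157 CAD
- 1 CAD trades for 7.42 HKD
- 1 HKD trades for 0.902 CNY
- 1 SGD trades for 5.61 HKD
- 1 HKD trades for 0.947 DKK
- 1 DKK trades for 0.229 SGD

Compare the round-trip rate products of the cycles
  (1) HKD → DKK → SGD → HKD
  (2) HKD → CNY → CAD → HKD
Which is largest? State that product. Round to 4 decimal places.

1.2166

(1) 0.947 × 0.229 × 5.61 = 1.21660
(2) 0.902 × 0.157 × 7.42 = 1.05078
Highest is cycle (1) at 1.2166 (>1, arbitrage).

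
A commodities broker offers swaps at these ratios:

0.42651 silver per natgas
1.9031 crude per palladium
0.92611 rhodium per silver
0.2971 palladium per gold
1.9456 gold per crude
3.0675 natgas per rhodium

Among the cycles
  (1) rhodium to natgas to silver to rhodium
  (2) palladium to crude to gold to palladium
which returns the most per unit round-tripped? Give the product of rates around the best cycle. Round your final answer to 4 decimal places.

1.2116

(1) 3.0675 × 0.42651 × 0.92611 = 1.21165
(2) 1.9031 × 1.9456 × 0.2971 = 1.10006
Highest is cycle (1) at 1.2116 (>1, arbitrage).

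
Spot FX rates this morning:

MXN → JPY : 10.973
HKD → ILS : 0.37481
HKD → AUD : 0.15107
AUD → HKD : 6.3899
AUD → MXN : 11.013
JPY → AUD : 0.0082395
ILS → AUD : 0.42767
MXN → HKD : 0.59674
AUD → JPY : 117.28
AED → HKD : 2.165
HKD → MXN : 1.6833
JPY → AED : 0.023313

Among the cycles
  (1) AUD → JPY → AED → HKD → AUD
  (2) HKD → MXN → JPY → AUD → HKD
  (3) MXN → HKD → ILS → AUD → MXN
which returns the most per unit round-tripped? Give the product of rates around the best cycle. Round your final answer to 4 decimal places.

(1) 117.28 × 0.023313 × 2.165 × 0.15107 = 0.89425
(2) 1.6833 × 10.973 × 0.0082395 × 6.3899 = 0.97248
(3) 0.59674 × 0.37481 × 0.42767 × 11.013 = 1.05344
Highest is cycle (3) at 1.0534 (>1, arbitrage).

1.0534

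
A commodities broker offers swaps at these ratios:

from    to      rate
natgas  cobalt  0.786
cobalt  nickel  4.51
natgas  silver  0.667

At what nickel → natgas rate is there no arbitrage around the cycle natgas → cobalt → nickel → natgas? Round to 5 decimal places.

Known legs of the cycle: 0.786 × 4.51 = 3.54486
For no arbitrage the full-cycle product must be 1, so the missing rate is 1 / 3.54486 ≈ 0.2820986.

0.28210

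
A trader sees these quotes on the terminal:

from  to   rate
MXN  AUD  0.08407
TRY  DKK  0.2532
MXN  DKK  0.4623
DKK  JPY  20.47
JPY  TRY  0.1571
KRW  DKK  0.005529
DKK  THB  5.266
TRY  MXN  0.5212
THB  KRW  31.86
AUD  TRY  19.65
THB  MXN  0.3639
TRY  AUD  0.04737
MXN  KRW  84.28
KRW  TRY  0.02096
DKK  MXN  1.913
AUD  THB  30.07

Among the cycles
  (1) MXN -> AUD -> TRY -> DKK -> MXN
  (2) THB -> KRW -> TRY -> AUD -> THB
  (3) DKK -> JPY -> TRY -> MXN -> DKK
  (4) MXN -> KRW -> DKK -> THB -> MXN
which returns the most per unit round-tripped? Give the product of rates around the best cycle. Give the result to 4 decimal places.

(1) 0.08407 × 19.65 × 0.2532 × 1.913 = 0.80017
(2) 31.86 × 0.02096 × 0.04737 × 30.07 = 0.95120
(3) 20.47 × 0.1571 × 0.5212 × 0.4623 = 0.77486
(4) 84.28 × 0.005529 × 5.266 × 0.3639 = 0.89296
Highest is cycle (2) at 0.9512 (≤1, no arbitrage).

0.9512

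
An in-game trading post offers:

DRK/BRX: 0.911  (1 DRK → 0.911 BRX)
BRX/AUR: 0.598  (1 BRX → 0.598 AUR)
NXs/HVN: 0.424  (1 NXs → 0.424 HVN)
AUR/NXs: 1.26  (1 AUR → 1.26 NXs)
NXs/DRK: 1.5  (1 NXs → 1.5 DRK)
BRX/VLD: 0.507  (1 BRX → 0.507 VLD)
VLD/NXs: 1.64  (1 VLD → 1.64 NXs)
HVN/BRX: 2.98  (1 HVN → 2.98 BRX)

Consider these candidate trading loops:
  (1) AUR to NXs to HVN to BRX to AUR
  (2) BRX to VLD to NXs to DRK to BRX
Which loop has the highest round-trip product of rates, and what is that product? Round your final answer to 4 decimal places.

1.1362

(1) 1.26 × 0.424 × 2.98 × 0.598 = 0.95204
(2) 0.507 × 1.64 × 1.5 × 0.911 = 1.13622
Highest is cycle (2) at 1.1362 (>1, arbitrage).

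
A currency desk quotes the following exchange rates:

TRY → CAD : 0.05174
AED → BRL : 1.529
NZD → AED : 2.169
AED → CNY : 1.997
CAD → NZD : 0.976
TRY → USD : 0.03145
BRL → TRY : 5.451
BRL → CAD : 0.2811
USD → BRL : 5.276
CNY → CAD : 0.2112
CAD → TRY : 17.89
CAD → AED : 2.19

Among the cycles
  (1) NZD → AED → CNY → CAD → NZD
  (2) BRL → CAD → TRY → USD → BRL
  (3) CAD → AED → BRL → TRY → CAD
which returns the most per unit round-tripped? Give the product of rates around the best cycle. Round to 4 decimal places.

(1) 2.169 × 1.997 × 0.2112 × 0.976 = 0.89286
(2) 0.2811 × 17.89 × 0.03145 × 5.276 = 0.83444
(3) 2.19 × 1.529 × 5.451 × 0.05174 = 0.94440
Highest is cycle (3) at 0.9444 (≤1, no arbitrage).

0.9444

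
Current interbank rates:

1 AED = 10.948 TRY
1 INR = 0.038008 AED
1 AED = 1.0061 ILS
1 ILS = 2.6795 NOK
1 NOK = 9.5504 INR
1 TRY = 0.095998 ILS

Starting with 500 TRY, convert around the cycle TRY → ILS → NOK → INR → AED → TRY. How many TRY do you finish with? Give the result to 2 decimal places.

511.11

500 TRY × 0.095998 = 47.999 ILS
47.999 ILS × 2.6795 = 128.6133205 NOK
128.6133205 NOK × 9.5504 = 1228.3086561032 INR
1228.3086561032 INR × 0.038008 = 46.6855554011704256 AED
46.6855554011704256 AED × 10.948 = 511.1134605320138194688 TRY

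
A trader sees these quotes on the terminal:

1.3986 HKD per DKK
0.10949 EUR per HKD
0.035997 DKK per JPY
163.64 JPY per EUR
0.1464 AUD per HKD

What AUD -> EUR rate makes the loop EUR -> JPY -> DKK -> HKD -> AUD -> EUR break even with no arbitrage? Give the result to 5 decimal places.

Known legs of the cycle: 163.64 × 0.035997 × 1.3986 × 0.1464 = 1.2061196124973632
For no arbitrage the full-cycle product must be 1, so the missing rate is 1 / 1.2061196124973632 ≈ 0.8291052.

0.82911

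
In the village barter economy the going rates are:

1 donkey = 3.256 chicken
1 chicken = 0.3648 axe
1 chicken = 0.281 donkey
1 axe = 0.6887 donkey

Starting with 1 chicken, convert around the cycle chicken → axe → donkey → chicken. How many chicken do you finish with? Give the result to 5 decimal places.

0.81803

1 chicken × 0.3648 = 0.3648 axe
0.3648 axe × 0.6887 = 0.25123776 donkey
0.25123776 donkey × 3.256 = 0.81803014656 chicken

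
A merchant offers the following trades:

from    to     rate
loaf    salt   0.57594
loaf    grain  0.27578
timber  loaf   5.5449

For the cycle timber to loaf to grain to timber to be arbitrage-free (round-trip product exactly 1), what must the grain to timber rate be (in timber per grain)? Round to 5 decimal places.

Known legs of the cycle: 5.5449 × 0.27578 = 1.529172522
For no arbitrage the full-cycle product must be 1, so the missing rate is 1 / 1.529172522 ≈ 0.6539484.

0.65395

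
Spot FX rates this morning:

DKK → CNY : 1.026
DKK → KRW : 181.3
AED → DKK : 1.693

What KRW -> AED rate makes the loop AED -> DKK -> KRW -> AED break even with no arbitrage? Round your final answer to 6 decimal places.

Known legs of the cycle: 1.693 × 181.3 = 306.9409
For no arbitrage the full-cycle product must be 1, so the missing rate is 1 / 306.9409 ≈ 0.00325796.

0.003258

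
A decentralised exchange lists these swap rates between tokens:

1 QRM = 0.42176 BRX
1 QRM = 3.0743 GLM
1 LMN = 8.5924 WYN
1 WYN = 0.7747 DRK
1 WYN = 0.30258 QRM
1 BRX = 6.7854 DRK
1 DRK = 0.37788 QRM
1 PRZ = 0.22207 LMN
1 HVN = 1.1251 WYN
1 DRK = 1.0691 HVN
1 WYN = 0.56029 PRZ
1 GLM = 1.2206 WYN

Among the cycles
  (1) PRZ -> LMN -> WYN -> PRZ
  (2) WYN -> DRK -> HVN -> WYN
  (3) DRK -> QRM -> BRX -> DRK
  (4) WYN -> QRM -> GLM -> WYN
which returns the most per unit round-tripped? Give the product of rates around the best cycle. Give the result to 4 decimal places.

(1) 0.22207 × 8.5924 × 0.56029 = 1.06910
(2) 0.7747 × 1.0691 × 1.1251 = 0.93184
(3) 0.37788 × 0.42176 × 6.7854 = 1.08142
(4) 0.30258 × 3.0743 × 1.2206 = 1.13543
Highest is cycle (4) at 1.1354 (>1, arbitrage).

1.1354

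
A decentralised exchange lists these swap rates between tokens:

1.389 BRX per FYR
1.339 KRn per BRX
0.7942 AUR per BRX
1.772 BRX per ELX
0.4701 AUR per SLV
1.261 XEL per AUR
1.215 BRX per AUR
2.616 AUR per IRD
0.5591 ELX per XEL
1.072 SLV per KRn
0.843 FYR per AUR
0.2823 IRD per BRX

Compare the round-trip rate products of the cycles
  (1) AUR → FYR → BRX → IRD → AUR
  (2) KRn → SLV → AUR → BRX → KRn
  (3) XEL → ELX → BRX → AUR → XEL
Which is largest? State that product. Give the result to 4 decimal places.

0.9922

(1) 0.843 × 1.389 × 0.2823 × 2.616 = 0.86473
(2) 1.072 × 0.4701 × 1.215 × 1.339 = 0.81986
(3) 0.5591 × 1.772 × 0.7942 × 1.261 = 0.99220
Highest is cycle (3) at 0.9922 (≤1, no arbitrage).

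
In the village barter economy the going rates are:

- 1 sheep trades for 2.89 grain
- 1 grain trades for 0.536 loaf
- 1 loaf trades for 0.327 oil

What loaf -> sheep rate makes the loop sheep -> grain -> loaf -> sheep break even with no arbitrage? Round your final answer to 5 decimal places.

0.64556

Known legs of the cycle: 2.89 × 0.536 = 1.54904
For no arbitrage the full-cycle product must be 1, so the missing rate is 1 / 1.54904 ≈ 0.6455611.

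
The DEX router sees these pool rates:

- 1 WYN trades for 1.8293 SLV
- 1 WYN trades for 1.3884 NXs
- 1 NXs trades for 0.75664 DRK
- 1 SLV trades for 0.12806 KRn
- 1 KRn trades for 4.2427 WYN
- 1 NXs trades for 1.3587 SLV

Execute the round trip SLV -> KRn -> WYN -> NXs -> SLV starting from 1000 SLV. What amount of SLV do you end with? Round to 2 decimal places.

1024.93

1000 SLV × 0.12806 = 128.06 KRn
128.06 KRn × 4.2427 = 543.320162 WYN
543.320162 WYN × 1.3884 = 754.3457129208 NXs
754.3457129208 NXs × 1.3587 = 1024.92952014549096 SLV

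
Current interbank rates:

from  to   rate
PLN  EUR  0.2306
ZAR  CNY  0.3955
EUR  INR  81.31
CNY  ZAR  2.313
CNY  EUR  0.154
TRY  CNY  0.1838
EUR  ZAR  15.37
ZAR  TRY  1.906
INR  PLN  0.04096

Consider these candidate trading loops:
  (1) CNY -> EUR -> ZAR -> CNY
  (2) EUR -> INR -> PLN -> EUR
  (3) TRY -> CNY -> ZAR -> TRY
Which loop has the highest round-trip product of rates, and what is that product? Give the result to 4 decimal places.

(1) 0.154 × 15.37 × 0.3955 = 0.93614
(2) 81.31 × 0.04096 × 0.2306 = 0.76800
(3) 0.1838 × 2.313 × 1.906 = 0.81030
Highest is cycle (1) at 0.9361 (≤1, no arbitrage).

0.9361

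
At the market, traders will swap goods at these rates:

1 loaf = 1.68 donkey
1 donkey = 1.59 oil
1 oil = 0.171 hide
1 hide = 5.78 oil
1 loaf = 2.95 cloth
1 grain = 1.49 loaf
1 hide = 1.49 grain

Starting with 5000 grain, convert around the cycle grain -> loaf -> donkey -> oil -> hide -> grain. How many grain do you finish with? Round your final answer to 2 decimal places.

5070.43

5000 grain × 1.49 = 7450 loaf
7450 loaf × 1.68 = 12516 donkey
12516 donkey × 1.59 = 19900.44 oil
19900.44 oil × 0.171 = 3402.97524 hide
3402.97524 hide × 1.49 = 5070.4331076 grain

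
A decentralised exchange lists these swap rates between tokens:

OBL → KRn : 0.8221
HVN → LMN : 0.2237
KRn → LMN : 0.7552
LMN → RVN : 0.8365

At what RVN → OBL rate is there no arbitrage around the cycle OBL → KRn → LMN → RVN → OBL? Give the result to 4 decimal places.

Known legs of the cycle: 0.8221 × 0.7552 × 0.8365 = 0.51934095808
For no arbitrage the full-cycle product must be 1, so the missing rate is 1 / 0.51934095808 ≈ 1.925517.

1.9255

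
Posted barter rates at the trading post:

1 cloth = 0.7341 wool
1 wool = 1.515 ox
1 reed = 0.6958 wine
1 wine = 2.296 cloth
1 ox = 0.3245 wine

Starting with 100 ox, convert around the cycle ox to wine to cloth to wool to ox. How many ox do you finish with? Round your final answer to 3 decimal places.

100 ox × 0.3245 = 32.45 wine
32.45 wine × 2.296 = 74.5052 cloth
74.5052 cloth × 0.7341 = 54.69426732 wool
54.69426732 wool × 1.515 = 82.8618149898 ox

82.862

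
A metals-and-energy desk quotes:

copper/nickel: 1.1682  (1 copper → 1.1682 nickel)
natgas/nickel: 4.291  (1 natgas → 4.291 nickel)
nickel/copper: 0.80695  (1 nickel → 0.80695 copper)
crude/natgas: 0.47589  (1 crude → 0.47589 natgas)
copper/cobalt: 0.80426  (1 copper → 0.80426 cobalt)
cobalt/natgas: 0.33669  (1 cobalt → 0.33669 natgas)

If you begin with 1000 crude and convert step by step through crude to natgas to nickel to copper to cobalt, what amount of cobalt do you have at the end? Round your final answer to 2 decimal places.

1000 crude × 0.47589 = 475.89 natgas
475.89 natgas × 4.291 = 2042.04399 nickel
2042.04399 nickel × 0.80695 = 1647.8273977305 copper
1647.8273977305 copper × 0.80426 = 1325.28166289873193 cobalt

1325.28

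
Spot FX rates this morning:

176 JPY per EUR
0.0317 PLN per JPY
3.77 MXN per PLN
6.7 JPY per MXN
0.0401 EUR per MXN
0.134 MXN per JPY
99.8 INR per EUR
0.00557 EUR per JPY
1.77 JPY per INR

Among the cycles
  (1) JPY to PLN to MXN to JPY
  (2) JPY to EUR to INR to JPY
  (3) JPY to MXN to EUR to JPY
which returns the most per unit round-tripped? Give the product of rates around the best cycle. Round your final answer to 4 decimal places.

(1) 0.0317 × 3.77 × 6.7 = 0.80071
(2) 0.00557 × 99.8 × 1.77 = 0.98392
(3) 0.134 × 0.0401 × 176 = 0.94572
Highest is cycle (2) at 0.9839 (≤1, no arbitrage).

0.9839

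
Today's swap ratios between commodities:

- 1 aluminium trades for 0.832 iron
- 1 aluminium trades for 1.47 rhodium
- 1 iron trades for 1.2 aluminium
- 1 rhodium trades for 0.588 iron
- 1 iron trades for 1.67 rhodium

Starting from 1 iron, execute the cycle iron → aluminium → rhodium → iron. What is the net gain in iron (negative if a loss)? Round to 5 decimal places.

0.03723

1 iron × 1.2 = 1.2 aluminium
1.2 aluminium × 1.47 = 1.764 rhodium
1.764 rhodium × 0.588 = 1.037232 iron
Net change: 1.037232 − 1 = 0.037232 iron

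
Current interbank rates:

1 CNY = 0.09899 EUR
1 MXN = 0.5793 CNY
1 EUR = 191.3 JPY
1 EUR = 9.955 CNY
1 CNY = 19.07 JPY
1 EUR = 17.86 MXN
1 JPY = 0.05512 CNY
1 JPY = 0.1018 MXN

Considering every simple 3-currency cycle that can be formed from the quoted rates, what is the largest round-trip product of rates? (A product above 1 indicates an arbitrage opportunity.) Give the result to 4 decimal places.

MXN→CNY→JPY→MXN: 0.5793 × 19.07 × 0.1018 = 1.12461
CNY→EUR→JPY→CNY: 0.09899 × 191.3 × 0.05512 = 1.04380
MXN→CNY→EUR→MXN: 0.5793 × 0.09899 × 17.86 = 1.02418
Maximum is MXN→CNY→JPY→MXN at 1.1246; arbitrage exists.

1.1246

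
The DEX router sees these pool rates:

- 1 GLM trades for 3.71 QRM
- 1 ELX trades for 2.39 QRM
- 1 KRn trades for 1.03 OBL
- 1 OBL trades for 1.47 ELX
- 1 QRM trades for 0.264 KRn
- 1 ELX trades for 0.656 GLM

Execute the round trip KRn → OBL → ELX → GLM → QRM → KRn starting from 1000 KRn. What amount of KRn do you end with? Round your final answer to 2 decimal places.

972.83

1000 KRn × 1.03 = 1030 OBL
1030 OBL × 1.47 = 1514.1 ELX
1514.1 ELX × 0.656 = 993.2496 GLM
993.2496 GLM × 3.71 = 3684.956016 QRM
3684.956016 QRM × 0.264 = 972.828388224 KRn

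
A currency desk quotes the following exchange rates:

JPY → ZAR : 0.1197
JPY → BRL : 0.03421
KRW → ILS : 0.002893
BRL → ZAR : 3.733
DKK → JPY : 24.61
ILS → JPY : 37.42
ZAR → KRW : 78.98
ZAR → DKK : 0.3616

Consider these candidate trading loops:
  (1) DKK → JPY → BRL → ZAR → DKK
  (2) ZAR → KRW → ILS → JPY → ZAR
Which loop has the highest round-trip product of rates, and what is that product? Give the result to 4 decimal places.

(1) 24.61 × 0.03421 × 3.733 × 0.3616 = 1.13645
(2) 78.98 × 0.002893 × 37.42 × 0.1197 = 1.02344
Highest is cycle (1) at 1.1365 (>1, arbitrage).

1.1365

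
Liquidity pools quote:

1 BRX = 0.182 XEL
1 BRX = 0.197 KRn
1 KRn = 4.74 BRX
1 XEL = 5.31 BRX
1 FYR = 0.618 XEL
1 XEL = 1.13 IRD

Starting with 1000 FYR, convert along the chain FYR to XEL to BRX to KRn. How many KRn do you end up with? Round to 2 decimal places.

646.47

1000 FYR × 0.618 = 618 XEL
618 XEL × 5.31 = 3281.58 BRX
3281.58 BRX × 0.197 = 646.47126 KRn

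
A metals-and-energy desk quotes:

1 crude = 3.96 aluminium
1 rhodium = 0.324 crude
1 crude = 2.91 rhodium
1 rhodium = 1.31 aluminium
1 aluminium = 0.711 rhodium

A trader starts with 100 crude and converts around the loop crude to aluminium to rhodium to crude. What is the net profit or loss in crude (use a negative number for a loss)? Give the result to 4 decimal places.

-8.7759

100 crude × 3.96 = 396 aluminium
396 aluminium × 0.711 = 281.556 rhodium
281.556 rhodium × 0.324 = 91.224144 crude
Net change: 91.224144 − 100 = -8.775856 crude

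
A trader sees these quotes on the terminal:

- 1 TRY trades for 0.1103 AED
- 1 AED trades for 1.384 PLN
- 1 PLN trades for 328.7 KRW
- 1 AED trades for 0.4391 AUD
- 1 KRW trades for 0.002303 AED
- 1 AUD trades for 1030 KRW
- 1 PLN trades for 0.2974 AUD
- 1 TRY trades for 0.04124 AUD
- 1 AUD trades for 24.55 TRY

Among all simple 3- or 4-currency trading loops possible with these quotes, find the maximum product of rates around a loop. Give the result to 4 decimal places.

TRY→AED→AUD→TRY: 0.1103 × 0.4391 × 24.55 = 1.18902
TRY→AED→PLN→AUD→TRY: 0.1103 × 1.384 × 0.2974 × 24.55 = 1.11456
KRW→AED→PLN→KRW: 0.002303 × 1.384 × 328.7 = 1.04768
KRW→AED→AUD→KRW: 0.002303 × 0.4391 × 1030 = 1.04158
KRW→AED→PLN→AUD→KRW: 0.002303 × 1.384 × 0.2974 × 1030 = 0.97636
Maximum is TRY→AED→AUD→TRY at 1.1890; arbitrage exists.

1.1890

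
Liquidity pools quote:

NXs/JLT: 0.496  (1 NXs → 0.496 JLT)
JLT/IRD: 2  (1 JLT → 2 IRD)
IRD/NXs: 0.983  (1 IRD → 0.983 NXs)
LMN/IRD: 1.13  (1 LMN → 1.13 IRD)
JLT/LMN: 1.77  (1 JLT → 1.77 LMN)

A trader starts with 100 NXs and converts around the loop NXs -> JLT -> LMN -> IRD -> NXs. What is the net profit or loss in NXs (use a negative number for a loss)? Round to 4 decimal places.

100 NXs × 0.496 = 49.6 JLT
49.6 JLT × 1.77 = 87.792 LMN
87.792 LMN × 1.13 = 99.20496 IRD
99.20496 IRD × 0.983 = 97.51847568 NXs
Net change: 97.51847568 − 100 = -2.48152432 NXs

-2.4815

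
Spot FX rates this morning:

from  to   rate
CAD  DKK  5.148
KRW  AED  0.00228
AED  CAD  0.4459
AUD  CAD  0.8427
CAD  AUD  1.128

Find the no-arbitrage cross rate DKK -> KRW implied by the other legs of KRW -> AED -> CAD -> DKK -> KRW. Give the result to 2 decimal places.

Known legs of the cycle: 0.00228 × 0.4459 × 5.148 = 0.005233724496
For no arbitrage the full-cycle product must be 1, so the missing rate is 1 / 0.005233724496 ≈ 191.0685.

191.07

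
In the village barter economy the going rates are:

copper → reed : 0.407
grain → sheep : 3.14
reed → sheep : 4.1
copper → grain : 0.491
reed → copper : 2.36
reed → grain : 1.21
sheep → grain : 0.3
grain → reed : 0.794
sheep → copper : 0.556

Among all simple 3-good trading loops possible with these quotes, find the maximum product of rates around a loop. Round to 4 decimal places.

sheep→grain→reed→sheep: 0.3 × 0.794 × 4.1 = 0.97662
sheep→copper→reed→sheep: 0.556 × 0.407 × 4.1 = 0.92780
reed→copper→grain→reed: 2.36 × 0.491 × 0.794 = 0.92006
sheep→copper→grain→sheep: 0.556 × 0.491 × 3.14 = 0.85721
Maximum is sheep→grain→reed→sheep at 0.9766; no arbitrage — every cycle loses value.

0.9766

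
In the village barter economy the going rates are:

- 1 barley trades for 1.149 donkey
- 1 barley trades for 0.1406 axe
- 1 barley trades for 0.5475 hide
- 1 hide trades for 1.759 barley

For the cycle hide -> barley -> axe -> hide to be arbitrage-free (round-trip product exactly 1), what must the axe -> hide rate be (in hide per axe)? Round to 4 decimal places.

Known legs of the cycle: 1.759 × 0.1406 = 0.2473154
For no arbitrage the full-cycle product must be 1, so the missing rate is 1 / 0.2473154 ≈ 4.043420.

4.0434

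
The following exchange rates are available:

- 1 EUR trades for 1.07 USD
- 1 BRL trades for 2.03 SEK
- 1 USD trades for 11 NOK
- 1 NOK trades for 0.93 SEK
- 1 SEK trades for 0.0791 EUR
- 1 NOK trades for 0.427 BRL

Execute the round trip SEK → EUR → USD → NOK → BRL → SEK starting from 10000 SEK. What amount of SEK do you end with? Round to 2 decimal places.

10000 SEK × 0.0791 = 791 EUR
791 EUR × 1.07 = 846.37 USD
846.37 USD × 11 = 9310.07 NOK
9310.07 NOK × 0.427 = 3975.39989 BRL
3975.39989 BRL × 2.03 = 8070.0617767 SEK

8070.06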